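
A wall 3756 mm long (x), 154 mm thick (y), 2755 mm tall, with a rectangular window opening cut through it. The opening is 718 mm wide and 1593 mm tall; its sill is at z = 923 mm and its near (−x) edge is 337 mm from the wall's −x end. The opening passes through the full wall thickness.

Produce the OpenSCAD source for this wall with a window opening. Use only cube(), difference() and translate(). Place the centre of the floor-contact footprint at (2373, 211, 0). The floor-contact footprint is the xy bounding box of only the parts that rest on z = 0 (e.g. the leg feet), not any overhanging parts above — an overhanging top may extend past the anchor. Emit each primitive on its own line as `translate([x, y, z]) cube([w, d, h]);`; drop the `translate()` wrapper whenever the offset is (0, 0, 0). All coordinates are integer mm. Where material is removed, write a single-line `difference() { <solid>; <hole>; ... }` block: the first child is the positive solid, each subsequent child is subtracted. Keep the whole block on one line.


difference() { translate([495, 134, 0]) cube([3756, 154, 2755]); translate([832, 134, 923]) cube([718, 154, 1593]); }


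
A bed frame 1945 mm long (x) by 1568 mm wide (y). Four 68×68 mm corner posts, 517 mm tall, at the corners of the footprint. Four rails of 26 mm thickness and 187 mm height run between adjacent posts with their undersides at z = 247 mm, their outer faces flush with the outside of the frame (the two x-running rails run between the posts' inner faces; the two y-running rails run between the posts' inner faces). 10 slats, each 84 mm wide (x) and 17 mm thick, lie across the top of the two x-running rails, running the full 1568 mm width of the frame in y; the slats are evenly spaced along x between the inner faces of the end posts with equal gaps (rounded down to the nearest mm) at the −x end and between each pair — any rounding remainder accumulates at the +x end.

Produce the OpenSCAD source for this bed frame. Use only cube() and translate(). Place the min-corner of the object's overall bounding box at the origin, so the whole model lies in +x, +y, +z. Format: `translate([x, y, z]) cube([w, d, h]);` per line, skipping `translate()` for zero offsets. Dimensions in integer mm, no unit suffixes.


cube([68, 68, 517]);
translate([0, 1500, 0]) cube([68, 68, 517]);
translate([1877, 0, 0]) cube([68, 68, 517]);
translate([1877, 1500, 0]) cube([68, 68, 517]);
translate([68, 0, 247]) cube([1809, 26, 187]);
translate([68, 1542, 247]) cube([1809, 26, 187]);
translate([0, 68, 247]) cube([26, 1432, 187]);
translate([1919, 68, 247]) cube([26, 1432, 187]);
translate([156, 0, 434]) cube([84, 1568, 17]);
translate([328, 0, 434]) cube([84, 1568, 17]);
translate([500, 0, 434]) cube([84, 1568, 17]);
translate([672, 0, 434]) cube([84, 1568, 17]);
translate([844, 0, 434]) cube([84, 1568, 17]);
translate([1016, 0, 434]) cube([84, 1568, 17]);
translate([1188, 0, 434]) cube([84, 1568, 17]);
translate([1360, 0, 434]) cube([84, 1568, 17]);
translate([1532, 0, 434]) cube([84, 1568, 17]);
translate([1704, 0, 434]) cube([84, 1568, 17]);


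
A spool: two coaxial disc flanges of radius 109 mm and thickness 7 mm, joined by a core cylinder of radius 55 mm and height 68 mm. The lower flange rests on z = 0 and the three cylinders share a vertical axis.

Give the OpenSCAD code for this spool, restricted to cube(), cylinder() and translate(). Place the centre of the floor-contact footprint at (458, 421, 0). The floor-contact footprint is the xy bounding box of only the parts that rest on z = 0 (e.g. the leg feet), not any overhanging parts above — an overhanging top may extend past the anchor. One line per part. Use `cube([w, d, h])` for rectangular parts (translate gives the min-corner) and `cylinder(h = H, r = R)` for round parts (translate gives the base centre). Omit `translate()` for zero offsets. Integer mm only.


translate([458, 421, 0]) cylinder(h = 7, r = 109);
translate([458, 421, 7]) cylinder(h = 68, r = 55);
translate([458, 421, 75]) cylinder(h = 7, r = 109);


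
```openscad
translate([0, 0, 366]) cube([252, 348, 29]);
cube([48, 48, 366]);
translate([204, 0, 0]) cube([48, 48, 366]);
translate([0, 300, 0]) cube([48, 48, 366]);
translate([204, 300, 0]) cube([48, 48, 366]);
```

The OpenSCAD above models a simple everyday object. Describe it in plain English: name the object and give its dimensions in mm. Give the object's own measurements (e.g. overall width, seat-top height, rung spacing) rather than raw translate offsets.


A four-legged stool. The seat is a 252×348×29 mm slab whose top surface is at z = 395 mm; four square legs, each 48×48 mm in cross-section, run from the floor (z = 0) to the underside of the seat, each flush with a corner of the seat.


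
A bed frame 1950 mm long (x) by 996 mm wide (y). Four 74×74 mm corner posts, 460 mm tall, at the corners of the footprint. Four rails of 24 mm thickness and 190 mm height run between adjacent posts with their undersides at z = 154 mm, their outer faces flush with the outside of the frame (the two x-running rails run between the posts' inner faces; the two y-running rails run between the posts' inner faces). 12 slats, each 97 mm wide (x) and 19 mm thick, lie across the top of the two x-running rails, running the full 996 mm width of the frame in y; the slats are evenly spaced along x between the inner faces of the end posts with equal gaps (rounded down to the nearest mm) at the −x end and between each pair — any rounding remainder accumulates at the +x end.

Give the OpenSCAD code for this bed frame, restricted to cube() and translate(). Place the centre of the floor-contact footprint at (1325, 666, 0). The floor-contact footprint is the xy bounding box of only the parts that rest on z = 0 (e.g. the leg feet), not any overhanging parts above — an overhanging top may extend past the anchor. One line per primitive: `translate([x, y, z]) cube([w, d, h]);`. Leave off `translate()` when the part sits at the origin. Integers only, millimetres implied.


translate([350, 168, 0]) cube([74, 74, 460]);
translate([350, 1090, 0]) cube([74, 74, 460]);
translate([2226, 168, 0]) cube([74, 74, 460]);
translate([2226, 1090, 0]) cube([74, 74, 460]);
translate([424, 168, 154]) cube([1802, 24, 190]);
translate([424, 1140, 154]) cube([1802, 24, 190]);
translate([350, 242, 154]) cube([24, 848, 190]);
translate([2276, 242, 154]) cube([24, 848, 190]);
translate([473, 168, 344]) cube([97, 996, 19]);
translate([619, 168, 344]) cube([97, 996, 19]);
translate([765, 168, 344]) cube([97, 996, 19]);
translate([911, 168, 344]) cube([97, 996, 19]);
translate([1057, 168, 344]) cube([97, 996, 19]);
translate([1203, 168, 344]) cube([97, 996, 19]);
translate([1349, 168, 344]) cube([97, 996, 19]);
translate([1495, 168, 344]) cube([97, 996, 19]);
translate([1641, 168, 344]) cube([97, 996, 19]);
translate([1787, 168, 344]) cube([97, 996, 19]);
translate([1933, 168, 344]) cube([97, 996, 19]);
translate([2079, 168, 344]) cube([97, 996, 19]);


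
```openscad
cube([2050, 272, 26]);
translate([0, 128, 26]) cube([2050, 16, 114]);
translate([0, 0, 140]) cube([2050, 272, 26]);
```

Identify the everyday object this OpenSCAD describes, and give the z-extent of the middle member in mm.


An I-beam. The web height is 114 mm.

Two wide flanges with a thin centred web — an I-beam. Overall 166 mm minus two 26 mm flanges gives a web of 166 − 2·26 = 114 mm.


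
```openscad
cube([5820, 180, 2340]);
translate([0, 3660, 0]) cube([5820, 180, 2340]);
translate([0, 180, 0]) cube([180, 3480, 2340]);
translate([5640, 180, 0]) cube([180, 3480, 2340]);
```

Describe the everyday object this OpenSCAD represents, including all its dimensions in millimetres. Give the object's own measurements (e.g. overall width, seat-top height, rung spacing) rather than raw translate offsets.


The wall frame of a small rectangular building: four walls, each 2340 mm tall and 180 mm thick, enclosing a footprint 5820 mm (x) by 3840 mm (y) outside-to-outside, with no floor or roof. The front and back walls (the −y and +y sides) span the full width; the two side walls fit between them.


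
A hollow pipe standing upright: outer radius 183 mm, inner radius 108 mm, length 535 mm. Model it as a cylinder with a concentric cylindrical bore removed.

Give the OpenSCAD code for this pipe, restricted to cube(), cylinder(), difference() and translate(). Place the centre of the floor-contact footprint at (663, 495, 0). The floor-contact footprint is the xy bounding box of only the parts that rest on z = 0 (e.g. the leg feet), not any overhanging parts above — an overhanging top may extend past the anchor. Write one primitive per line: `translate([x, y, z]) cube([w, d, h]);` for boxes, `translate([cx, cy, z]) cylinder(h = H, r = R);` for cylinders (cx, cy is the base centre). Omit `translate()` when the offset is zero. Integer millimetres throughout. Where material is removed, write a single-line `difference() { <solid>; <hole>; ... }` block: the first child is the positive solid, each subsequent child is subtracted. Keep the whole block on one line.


difference() { translate([663, 495, 0]) cylinder(h = 535, r = 183); translate([663, 495, 0]) cylinder(h = 535, r = 108); }


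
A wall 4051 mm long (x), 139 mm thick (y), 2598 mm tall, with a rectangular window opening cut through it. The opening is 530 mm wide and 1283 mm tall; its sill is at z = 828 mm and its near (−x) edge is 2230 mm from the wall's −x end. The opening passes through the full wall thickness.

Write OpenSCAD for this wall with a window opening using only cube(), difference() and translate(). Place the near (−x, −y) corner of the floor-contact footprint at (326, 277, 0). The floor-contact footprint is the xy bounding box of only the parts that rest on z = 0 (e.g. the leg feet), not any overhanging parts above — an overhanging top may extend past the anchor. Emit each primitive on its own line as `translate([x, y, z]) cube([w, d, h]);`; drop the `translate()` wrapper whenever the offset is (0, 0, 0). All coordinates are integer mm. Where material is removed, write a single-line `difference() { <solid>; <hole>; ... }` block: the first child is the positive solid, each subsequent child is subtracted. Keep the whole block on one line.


difference() { translate([326, 277, 0]) cube([4051, 139, 2598]); translate([2556, 277, 828]) cube([530, 139, 1283]); }


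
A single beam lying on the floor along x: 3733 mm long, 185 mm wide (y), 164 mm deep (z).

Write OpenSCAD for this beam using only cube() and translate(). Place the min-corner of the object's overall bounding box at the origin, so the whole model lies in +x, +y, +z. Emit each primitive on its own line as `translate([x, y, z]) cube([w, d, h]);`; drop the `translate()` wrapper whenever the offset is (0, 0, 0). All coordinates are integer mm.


cube([3733, 185, 164]);


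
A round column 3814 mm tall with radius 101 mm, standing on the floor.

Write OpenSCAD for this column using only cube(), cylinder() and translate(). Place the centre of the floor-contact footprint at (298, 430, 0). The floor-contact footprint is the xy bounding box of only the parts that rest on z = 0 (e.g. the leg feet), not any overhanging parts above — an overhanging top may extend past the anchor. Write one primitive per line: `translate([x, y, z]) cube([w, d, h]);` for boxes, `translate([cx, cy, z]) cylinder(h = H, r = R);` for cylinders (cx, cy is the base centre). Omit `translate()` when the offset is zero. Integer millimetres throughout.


translate([298, 430, 0]) cylinder(h = 3814, r = 101);


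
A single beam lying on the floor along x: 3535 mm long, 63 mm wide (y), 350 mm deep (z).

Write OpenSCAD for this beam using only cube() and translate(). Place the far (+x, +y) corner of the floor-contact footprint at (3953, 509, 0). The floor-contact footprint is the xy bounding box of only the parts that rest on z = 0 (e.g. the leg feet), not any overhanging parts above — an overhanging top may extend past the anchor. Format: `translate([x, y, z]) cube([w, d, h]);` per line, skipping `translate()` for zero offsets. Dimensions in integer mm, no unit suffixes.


translate([418, 446, 0]) cube([3535, 63, 350]);


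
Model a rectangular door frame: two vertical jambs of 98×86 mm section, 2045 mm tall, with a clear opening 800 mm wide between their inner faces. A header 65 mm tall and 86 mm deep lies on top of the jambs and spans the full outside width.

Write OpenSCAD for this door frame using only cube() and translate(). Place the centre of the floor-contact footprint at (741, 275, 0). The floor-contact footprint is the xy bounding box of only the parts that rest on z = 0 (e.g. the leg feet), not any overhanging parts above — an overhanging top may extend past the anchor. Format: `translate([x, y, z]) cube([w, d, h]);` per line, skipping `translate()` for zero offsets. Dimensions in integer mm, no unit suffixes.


translate([243, 232, 0]) cube([98, 86, 2045]);
translate([1141, 232, 0]) cube([98, 86, 2045]);
translate([243, 232, 2045]) cube([996, 86, 65]);


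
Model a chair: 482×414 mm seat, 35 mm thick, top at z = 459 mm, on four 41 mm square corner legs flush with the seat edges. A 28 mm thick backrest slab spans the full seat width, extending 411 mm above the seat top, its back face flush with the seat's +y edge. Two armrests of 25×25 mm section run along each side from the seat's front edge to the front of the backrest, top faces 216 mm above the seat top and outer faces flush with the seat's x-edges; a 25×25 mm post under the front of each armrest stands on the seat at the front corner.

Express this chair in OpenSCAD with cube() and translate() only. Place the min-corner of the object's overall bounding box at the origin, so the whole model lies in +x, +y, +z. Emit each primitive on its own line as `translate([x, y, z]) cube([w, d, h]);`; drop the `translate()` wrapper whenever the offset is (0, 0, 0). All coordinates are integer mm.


// leg_h = 459 - 35 = 424
// arm post h = 216 - 25 = 191
translate([0, 0, 424]) cube([482, 414, 35]);
cube([41, 41, 424]);
translate([441, 0, 0]) cube([41, 41, 424]);
translate([0, 373, 0]) cube([41, 41, 424]);
translate([441, 373, 0]) cube([41, 41, 424]);
translate([0, 386, 459]) cube([482, 28, 411]);
translate([0, 0, 650]) cube([25, 386, 25]);
translate([457, 0, 650]) cube([25, 386, 25]);
translate([0, 0, 459]) cube([25, 25, 191]);
translate([457, 0, 459]) cube([25, 25, 191]);


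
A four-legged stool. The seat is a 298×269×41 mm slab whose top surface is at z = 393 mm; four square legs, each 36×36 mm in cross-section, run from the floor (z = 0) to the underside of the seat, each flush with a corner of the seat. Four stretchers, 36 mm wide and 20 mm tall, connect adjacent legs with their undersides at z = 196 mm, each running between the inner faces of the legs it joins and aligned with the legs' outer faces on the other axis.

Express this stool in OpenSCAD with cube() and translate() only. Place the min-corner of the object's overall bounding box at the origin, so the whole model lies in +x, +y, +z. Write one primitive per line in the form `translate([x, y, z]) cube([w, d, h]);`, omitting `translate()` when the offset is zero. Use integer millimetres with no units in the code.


translate([0, 0, 352]) cube([298, 269, 41]);
cube([36, 36, 352]);
translate([262, 0, 0]) cube([36, 36, 352]);
translate([0, 233, 0]) cube([36, 36, 352]);
translate([262, 233, 0]) cube([36, 36, 352]);
translate([36, 0, 196]) cube([226, 36, 20]);
translate([36, 233, 196]) cube([226, 36, 20]);
translate([0, 36, 196]) cube([36, 197, 20]);
translate([262, 36, 196]) cube([36, 197, 20]);


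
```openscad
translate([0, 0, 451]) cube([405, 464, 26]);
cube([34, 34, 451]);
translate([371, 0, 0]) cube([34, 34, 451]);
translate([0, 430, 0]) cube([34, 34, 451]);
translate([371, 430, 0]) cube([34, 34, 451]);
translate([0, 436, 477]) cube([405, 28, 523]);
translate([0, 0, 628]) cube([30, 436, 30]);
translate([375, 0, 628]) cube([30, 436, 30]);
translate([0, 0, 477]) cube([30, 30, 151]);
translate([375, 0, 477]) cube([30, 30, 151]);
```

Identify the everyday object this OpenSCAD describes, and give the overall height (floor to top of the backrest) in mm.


A chair. The overall height is 1000 mm.

A slab on four corner posts with a tall panel at the back — a chair. The seat slab sits at z = 451 with thickness 26, and the 523 mm backrest starts at the seat top, so the overall height is 451 + 26 + 523 = 1000 mm.


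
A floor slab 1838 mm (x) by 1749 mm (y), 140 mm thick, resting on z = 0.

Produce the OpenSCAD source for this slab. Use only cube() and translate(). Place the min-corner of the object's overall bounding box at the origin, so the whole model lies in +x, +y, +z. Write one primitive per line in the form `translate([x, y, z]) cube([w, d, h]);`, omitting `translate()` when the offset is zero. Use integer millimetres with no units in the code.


cube([1838, 1749, 140]);


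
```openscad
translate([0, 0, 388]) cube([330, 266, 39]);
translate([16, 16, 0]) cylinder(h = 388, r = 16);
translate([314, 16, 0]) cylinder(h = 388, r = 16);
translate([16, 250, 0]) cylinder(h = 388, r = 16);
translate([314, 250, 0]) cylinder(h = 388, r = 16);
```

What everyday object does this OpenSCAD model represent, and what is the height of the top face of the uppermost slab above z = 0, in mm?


A stool. The seat height is 427 mm.

A 330×266×39 slab at z = 388 on four corner cylinders — a stool. The seat top is 388 + 39 = 427 mm.


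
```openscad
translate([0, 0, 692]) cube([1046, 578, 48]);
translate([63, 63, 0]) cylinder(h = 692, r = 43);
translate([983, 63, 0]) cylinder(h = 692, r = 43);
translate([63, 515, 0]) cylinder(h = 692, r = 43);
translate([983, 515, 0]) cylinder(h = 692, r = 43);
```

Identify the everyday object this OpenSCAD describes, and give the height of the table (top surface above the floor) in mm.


A table. The table height is 740 mm.

A 1046×578×48 slab sits at z = 692 on four Ø86 mm round legs — a table. The top surface is at 692 + 48 = 740 mm.


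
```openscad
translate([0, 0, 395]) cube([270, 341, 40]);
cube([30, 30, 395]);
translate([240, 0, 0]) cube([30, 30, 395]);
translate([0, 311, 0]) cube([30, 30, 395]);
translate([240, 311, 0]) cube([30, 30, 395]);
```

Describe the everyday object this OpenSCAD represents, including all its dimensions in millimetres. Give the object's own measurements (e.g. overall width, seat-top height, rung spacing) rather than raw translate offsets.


A four-legged stool. The seat is a 270×341×40 mm slab whose top surface is at z = 435 mm; four square legs, each 30×30 mm in cross-section, run from the floor (z = 0) to the underside of the seat, each flush with a corner of the seat.


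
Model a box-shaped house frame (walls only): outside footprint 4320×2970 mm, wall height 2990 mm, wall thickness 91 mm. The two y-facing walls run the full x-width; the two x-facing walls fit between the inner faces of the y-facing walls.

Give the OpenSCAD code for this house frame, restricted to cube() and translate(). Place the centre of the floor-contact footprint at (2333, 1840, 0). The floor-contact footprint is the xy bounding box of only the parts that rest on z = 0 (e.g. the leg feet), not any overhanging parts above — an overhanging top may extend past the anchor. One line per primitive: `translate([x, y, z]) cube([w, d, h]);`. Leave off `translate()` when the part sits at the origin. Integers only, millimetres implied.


translate([173, 355, 0]) cube([4320, 91, 2990]);
translate([173, 3234, 0]) cube([4320, 91, 2990]);
translate([173, 446, 0]) cube([91, 2788, 2990]);
translate([4402, 446, 0]) cube([91, 2788, 2990]);


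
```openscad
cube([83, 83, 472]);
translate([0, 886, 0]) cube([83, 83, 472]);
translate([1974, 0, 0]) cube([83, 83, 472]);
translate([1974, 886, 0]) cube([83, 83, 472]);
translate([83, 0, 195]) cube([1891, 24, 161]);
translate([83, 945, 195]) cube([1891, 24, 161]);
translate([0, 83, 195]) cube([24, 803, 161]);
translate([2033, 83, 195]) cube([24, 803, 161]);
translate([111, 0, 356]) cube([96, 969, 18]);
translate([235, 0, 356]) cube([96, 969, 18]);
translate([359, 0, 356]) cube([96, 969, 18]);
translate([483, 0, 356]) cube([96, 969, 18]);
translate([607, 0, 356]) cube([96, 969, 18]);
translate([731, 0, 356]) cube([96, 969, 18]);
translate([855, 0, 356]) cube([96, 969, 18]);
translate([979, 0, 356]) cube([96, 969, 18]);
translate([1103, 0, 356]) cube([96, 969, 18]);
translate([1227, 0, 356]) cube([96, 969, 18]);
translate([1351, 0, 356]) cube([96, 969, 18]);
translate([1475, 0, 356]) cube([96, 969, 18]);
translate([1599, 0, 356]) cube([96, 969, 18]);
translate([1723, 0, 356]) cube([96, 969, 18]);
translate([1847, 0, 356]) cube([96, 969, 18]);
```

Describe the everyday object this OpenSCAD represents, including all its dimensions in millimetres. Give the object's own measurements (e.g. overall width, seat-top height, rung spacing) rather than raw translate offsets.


A bed frame 2057 mm long (x) by 969 mm wide (y). Four 83×83 mm corner posts, 472 mm tall, at the corners of the footprint. Four rails of 24 mm thickness and 161 mm height run between adjacent posts with their undersides at z = 195 mm, their outer faces flush with the outside of the frame (the two x-running rails run between the posts' inner faces; the two y-running rails run between the posts' inner faces). 15 slats, each 96 mm wide (x) and 18 mm thick, lie across the top of the two x-running rails, running the full 969 mm width of the frame in y; along x they sit between the end posts with a 28 mm gap after the −x posts and between neighbouring slats, leaving 31 mm before the +x posts.


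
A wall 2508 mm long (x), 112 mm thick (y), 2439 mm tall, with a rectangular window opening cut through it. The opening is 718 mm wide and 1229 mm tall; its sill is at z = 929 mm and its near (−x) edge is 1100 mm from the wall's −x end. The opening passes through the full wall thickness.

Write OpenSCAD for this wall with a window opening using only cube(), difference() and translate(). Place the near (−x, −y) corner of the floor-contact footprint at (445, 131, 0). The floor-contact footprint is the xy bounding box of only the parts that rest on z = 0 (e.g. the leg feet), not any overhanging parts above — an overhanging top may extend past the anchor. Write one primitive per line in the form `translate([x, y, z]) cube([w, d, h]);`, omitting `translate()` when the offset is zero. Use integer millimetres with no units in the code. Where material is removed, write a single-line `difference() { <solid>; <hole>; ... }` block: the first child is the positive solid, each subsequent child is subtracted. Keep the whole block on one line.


difference() { translate([445, 131, 0]) cube([2508, 112, 2439]); translate([1545, 131, 929]) cube([718, 112, 1229]); }


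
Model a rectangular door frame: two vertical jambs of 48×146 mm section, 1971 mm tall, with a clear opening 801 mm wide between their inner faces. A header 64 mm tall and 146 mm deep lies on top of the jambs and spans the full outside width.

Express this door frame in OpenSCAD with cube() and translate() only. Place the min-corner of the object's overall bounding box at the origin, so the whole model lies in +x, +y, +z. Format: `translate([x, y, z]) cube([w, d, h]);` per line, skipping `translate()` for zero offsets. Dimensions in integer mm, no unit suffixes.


cube([48, 146, 1971]);
translate([849, 0, 0]) cube([48, 146, 1971]);
translate([0, 0, 1971]) cube([897, 146, 64]);


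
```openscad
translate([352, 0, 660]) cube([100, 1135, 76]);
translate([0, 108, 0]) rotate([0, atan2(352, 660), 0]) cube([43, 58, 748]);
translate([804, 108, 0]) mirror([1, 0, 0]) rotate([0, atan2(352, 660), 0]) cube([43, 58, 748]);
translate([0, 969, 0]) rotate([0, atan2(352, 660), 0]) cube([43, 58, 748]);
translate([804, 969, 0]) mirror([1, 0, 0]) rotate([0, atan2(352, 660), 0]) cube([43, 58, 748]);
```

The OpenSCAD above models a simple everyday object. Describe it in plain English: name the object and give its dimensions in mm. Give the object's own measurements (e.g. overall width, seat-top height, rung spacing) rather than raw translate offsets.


A sawhorse. A 100×1135×76 mm beam (x, y, z) sits on two A-frame leg pairs. Each pair is two raked legs of 43×58 mm section (58 mm along y) splaying symmetrically in x. Each leg rises 660 mm vertically over 352 mm of horizontal reach and is 748 mm long along its own axis. Every leg's outer bottom edge rests on the floor and its outer top edge meets a bottom edge of the beam — the left legs (tilting toward +x) meet the beam's −x bottom edge, the right legs (their mirror images, tilting toward −x) meet its +x bottom edge — so the leg tops tuck under the beam, the beam's underside is 660 mm above the floor, and the feet are 804 mm apart outside-to-outside with the beam centred between them. The two leg pairs are set in 108 mm from either end of the beam.


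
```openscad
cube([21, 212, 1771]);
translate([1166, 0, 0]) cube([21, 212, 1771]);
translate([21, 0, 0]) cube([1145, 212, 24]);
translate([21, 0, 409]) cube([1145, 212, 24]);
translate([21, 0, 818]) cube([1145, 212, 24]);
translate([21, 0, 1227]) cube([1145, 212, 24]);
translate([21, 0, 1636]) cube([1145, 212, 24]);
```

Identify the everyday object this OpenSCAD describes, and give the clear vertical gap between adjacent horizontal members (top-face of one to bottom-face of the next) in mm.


A bookshelf. The clear shelf gap is 385 mm.

Two tall side panels with 5 horizontal boards between them — a bookshelf. The first two shelf undersides are at z = 0 and z = 409; with shelf thickness 24, the clear gap is 409 − 0 − 24 = 385 mm.


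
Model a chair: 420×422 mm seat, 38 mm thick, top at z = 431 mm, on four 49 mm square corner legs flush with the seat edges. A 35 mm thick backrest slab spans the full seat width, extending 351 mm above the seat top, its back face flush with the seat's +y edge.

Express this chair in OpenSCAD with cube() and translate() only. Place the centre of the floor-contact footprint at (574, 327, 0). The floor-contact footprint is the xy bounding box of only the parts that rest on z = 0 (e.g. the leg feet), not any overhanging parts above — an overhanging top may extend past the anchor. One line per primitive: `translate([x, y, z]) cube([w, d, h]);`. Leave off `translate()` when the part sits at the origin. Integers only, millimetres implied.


translate([364, 116, 393]) cube([420, 422, 38]);
translate([364, 116, 0]) cube([49, 49, 393]);
translate([735, 116, 0]) cube([49, 49, 393]);
translate([364, 489, 0]) cube([49, 49, 393]);
translate([735, 489, 0]) cube([49, 49, 393]);
translate([364, 503, 431]) cube([420, 35, 351]);


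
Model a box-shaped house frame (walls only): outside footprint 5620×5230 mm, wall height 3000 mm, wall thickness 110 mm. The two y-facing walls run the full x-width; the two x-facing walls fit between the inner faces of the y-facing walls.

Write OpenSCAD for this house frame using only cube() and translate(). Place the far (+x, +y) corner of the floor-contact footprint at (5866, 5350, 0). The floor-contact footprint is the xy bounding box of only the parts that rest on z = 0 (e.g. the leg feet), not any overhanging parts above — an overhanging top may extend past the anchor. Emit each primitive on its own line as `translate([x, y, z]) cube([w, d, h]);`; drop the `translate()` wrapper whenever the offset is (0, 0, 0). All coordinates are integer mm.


translate([246, 120, 0]) cube([5620, 110, 3000]);
translate([246, 5240, 0]) cube([5620, 110, 3000]);
translate([246, 230, 0]) cube([110, 5010, 3000]);
translate([5756, 230, 0]) cube([110, 5010, 3000]);


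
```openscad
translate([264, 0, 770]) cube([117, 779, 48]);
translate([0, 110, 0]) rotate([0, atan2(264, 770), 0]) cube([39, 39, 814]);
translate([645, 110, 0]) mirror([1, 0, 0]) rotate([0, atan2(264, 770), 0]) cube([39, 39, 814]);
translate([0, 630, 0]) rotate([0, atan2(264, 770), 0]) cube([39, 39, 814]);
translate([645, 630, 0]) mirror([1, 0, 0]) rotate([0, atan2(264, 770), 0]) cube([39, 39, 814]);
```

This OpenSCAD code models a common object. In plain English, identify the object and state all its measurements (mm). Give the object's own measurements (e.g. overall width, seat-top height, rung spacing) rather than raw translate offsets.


A sawhorse. A 117×779×48 mm beam (x, y, z) sits on two A-frame leg pairs. Each pair is two raked legs of 39×39 mm section (39 mm along y) splaying symmetrically in x. Each leg rises 770 mm vertically over 264 mm of horizontal reach and is 814 mm long along its own axis. Every leg's outer bottom edge rests on the floor and its outer top edge meets a bottom edge of the beam — the left legs (tilting toward +x) meet the beam's −x bottom edge, the right legs (their mirror images, tilting toward −x) meet its +x bottom edge — so the leg tops tuck under the beam, the beam's underside is 770 mm above the floor, and the feet are 645 mm apart outside-to-outside with the beam centred between them. The two leg pairs are set in 110 mm from either end of the beam.


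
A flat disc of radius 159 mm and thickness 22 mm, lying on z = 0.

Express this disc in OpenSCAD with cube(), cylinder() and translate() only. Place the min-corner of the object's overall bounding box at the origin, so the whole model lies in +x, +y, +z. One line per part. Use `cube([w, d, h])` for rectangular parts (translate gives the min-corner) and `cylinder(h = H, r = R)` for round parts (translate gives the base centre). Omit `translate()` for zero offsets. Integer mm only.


translate([159, 159, 0]) cylinder(h = 22, r = 159);


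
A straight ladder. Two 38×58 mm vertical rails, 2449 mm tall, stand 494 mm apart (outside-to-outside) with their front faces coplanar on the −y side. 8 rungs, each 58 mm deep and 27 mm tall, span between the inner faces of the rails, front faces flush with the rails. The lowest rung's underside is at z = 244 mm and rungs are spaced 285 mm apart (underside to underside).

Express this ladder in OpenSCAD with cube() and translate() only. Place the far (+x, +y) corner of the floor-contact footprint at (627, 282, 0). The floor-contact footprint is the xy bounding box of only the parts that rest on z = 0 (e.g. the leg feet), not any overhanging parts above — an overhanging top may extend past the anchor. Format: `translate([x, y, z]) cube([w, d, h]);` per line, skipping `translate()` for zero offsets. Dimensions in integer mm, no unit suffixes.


translate([133, 224, 0]) cube([38, 58, 2449]);
translate([589, 224, 0]) cube([38, 58, 2449]);
translate([171, 224, 244]) cube([418, 58, 27]);
translate([171, 224, 529]) cube([418, 58, 27]);
translate([171, 224, 814]) cube([418, 58, 27]);
translate([171, 224, 1099]) cube([418, 58, 27]);
translate([171, 224, 1384]) cube([418, 58, 27]);
translate([171, 224, 1669]) cube([418, 58, 27]);
translate([171, 224, 1954]) cube([418, 58, 27]);
translate([171, 224, 2239]) cube([418, 58, 27]);


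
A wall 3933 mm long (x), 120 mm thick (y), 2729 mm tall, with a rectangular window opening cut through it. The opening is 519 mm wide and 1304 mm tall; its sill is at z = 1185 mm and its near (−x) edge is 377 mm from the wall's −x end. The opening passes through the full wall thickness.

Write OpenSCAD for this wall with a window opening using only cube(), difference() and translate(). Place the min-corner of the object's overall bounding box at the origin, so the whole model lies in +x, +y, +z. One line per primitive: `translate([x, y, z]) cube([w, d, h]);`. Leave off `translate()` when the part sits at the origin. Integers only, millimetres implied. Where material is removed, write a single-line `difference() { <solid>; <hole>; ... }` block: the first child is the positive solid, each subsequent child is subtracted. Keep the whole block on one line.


difference() { cube([3933, 120, 2729]); translate([377, 0, 1185]) cube([519, 120, 1304]); }


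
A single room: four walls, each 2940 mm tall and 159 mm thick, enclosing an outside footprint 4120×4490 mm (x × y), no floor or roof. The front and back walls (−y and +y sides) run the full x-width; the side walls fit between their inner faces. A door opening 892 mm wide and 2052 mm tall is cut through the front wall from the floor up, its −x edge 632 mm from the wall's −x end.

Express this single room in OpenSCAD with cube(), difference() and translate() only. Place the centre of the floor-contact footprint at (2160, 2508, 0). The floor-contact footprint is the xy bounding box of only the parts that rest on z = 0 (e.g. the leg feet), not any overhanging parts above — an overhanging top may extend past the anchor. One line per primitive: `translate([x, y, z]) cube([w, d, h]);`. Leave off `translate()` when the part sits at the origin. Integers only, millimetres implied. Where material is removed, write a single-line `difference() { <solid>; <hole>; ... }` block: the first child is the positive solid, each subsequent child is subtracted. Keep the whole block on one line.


difference() { translate([100, 263, 0]) cube([4120, 159, 2940]); translate([732, 263, 0]) cube([892, 159, 2052]); }
translate([100, 4594, 0]) cube([4120, 159, 2940]);
translate([100, 422, 0]) cube([159, 4172, 2940]);
translate([4061, 422, 0]) cube([159, 4172, 2940]);


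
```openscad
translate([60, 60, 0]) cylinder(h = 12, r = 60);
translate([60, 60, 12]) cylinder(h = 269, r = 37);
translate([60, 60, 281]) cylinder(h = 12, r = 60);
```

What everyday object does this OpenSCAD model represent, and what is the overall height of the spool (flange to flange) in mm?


A spool. The overall height is 293 mm.

Three coaxial cylinders, large–small–large — a spool. Two 12 mm flanges and a 269 mm core give 12 + 269 + 12 = 293 mm.


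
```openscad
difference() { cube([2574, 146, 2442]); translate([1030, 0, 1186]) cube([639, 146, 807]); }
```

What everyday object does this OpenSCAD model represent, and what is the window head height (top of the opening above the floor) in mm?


A wall with a window opening. The window head height is 1993 mm.

A wall with a rectangular opening subtracted — a window. Sill at z = 1186, opening 807 mm tall, so the head is at 1186 + 807 = 1993 mm.


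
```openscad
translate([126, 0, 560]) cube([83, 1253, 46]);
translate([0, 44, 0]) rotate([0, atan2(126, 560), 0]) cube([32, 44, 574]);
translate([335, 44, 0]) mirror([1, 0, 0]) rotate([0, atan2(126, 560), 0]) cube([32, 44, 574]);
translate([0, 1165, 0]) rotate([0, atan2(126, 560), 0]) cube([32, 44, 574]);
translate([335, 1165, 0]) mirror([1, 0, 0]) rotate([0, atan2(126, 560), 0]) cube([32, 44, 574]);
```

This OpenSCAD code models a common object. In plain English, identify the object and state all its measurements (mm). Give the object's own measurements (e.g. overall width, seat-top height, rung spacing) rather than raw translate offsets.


A sawhorse. A 83×1253×46 mm beam (x, y, z) sits on two A-frame leg pairs. Each pair is two raked legs of 32×44 mm section (44 mm along y) splaying symmetrically in x. Each leg rises 560 mm vertically over 126 mm of horizontal reach and is 574 mm long along its own axis. Every leg's outer bottom edge rests on the floor and its outer top edge meets a bottom edge of the beam — the left legs (tilting toward +x) meet the beam's −x bottom edge, the right legs (their mirror images, tilting toward −x) meet its +x bottom edge — so the leg tops tuck under the beam, the beam's underside is 560 mm above the floor, and the feet are 335 mm apart outside-to-outside with the beam centred between them. The two leg pairs are set in 44 mm from either end of the beam.


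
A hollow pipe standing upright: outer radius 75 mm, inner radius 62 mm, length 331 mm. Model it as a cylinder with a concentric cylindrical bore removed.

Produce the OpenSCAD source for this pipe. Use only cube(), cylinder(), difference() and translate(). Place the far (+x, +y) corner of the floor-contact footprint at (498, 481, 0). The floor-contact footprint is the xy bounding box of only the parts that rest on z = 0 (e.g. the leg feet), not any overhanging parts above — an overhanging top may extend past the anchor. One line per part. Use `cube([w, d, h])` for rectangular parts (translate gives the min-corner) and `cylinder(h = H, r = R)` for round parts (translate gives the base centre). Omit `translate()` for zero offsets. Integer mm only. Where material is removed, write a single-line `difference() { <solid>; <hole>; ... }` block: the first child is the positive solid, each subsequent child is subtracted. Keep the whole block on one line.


difference() { translate([423, 406, 0]) cylinder(h = 331, r = 75); translate([423, 406, 0]) cylinder(h = 331, r = 62); }


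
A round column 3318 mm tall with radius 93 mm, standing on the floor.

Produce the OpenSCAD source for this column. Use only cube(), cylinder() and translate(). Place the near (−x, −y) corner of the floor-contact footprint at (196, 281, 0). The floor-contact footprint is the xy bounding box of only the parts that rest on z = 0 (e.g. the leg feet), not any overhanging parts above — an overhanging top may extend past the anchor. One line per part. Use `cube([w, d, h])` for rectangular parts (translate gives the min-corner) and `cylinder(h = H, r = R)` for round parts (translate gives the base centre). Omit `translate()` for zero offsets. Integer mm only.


translate([289, 374, 0]) cylinder(h = 3318, r = 93);


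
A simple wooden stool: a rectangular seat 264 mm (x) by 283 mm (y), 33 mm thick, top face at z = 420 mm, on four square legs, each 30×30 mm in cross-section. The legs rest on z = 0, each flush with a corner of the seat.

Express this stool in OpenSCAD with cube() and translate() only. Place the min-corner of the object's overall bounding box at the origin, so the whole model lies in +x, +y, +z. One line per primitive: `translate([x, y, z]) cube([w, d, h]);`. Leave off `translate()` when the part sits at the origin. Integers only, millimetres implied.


translate([0, 0, 387]) cube([264, 283, 33]);
cube([30, 30, 387]);
translate([234, 0, 0]) cube([30, 30, 387]);
translate([0, 253, 0]) cube([30, 30, 387]);
translate([234, 253, 0]) cube([30, 30, 387]);


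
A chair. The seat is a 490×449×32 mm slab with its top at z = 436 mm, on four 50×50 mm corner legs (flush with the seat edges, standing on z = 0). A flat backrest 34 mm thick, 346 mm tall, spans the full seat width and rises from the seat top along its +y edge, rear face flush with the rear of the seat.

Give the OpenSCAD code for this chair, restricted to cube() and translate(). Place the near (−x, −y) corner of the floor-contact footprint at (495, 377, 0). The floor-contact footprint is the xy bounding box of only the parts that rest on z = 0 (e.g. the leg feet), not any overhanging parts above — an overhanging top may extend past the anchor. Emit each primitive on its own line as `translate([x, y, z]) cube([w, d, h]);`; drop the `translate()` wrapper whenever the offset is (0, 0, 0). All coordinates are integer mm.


// leg_h = 436 - 32 = 404
translate([495, 377, 404]) cube([490, 449, 32]);
translate([495, 377, 0]) cube([50, 50, 404]);
translate([935, 377, 0]) cube([50, 50, 404]);
translate([495, 776, 0]) cube([50, 50, 404]);
translate([935, 776, 0]) cube([50, 50, 404]);
translate([495, 792, 436]) cube([490, 34, 346]);


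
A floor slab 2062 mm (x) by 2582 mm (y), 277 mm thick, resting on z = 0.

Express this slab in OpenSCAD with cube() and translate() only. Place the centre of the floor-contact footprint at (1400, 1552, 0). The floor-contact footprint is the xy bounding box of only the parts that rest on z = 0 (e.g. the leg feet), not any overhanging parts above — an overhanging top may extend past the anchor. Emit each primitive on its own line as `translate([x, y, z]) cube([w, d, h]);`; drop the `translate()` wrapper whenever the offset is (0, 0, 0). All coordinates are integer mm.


translate([369, 261, 0]) cube([2062, 2582, 277]);


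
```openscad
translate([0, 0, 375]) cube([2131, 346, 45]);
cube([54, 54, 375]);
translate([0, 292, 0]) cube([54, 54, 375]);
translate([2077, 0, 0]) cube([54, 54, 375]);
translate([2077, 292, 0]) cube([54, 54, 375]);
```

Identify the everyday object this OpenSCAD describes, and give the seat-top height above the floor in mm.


A bench. The seat-top height is 420 mm.

A long slab on four corner posts — a bench. The slab sits at z = 375 with thickness 45, so the top is 375 + 45 = 420 mm.
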